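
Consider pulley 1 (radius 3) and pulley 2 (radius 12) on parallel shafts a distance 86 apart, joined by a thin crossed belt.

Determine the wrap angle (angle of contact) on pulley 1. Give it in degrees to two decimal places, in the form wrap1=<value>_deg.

wrap1=200.09_deg

crossed belt: β = asin((r1+r2)/C) = asin(15/86) = 10.0448°
wrap1 = wrap2 = π + 2β = 200.0897°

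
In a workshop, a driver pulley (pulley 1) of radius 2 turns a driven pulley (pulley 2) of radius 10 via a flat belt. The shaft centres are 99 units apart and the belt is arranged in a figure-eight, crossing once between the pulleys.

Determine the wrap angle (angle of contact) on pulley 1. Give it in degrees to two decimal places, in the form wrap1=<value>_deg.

crossed belt: β = asin((r1+r2)/C) = asin(12/99) = 6.9621°
wrap1 = wrap2 = π + 2β = 193.9241°

wrap1=193.92_deg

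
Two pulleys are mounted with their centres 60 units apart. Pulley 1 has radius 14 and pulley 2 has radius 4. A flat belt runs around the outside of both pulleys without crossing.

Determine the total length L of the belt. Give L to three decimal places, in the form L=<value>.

open belt: β = asin((r2−r1)/C) = asin(-10/60) = -9.5941°
wrap1 = π − 2β = 199.1881°
wrap2 = π + 2β = 160.8119°
tangent length = C·cosβ = 59.1608
L = r1·wrap1 + r2·wrap2 + 2·C·cosβ = 14·3.4765 + 4·2.8067 + 2·59.1608 = 178.2192

L=178.219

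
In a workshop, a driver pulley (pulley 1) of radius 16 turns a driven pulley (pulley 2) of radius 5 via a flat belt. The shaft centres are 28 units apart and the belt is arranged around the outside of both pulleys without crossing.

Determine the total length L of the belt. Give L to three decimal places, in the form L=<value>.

open belt: β = asin((r2−r1)/C) = asin(-11/28) = -23.1324°
wrap1 = π − 2β = 226.2648°
wrap2 = π + 2β = 133.7352°
tangent length = C·cosβ = 25.7488
L = r1·wrap1 + r2·wrap2 + 2·C·cosβ = 16·3.9491 + 5·2.3341 + 2·25.7488 = 126.3532

L=126.353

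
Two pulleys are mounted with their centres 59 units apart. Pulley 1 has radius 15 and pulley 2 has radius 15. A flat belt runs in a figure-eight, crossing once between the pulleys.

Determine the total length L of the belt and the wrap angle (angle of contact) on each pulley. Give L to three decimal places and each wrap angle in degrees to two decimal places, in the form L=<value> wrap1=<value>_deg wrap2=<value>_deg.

L=227.860 wrap1=241.12_deg wrap2=241.12_deg

crossed belt: β = asin((r1+r2)/C) = asin(30/59) = 30.5623°
wrap1 = wrap2 = π + 2β = 241.1246°
tangent length = C·cosβ = 50.8035
L = (r1+r2)·wrap + 2·C·cosβ = 30·4.2084 + 2·50.8035 = 227.8596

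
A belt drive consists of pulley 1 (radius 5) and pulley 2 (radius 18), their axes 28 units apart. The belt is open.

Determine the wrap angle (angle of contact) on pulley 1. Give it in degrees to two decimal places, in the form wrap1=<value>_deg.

wrap1=124.67_deg

open belt: β = asin((r2−r1)/C) = asin(13/28) = 27.6640°
wrap1 = π − 2β = 124.6720°
wrap2 = π + 2β = 235.3280°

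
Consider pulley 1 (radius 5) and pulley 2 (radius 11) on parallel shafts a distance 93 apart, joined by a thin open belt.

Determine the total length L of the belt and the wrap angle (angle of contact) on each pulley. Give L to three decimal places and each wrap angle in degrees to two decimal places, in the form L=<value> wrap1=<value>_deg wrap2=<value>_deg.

L=236.653 wrap1=172.60_deg wrap2=187.40_deg

open belt: β = asin((r2−r1)/C) = asin(6/93) = 3.6991°
wrap1 = π − 2β = 172.6019°
wrap2 = π + 2β = 187.3981°
tangent length = C·cosβ = 92.8062
L = r1·wrap1 + r2·wrap2 + 2·C·cosβ = 5·3.0125 + 11·3.2707 + 2·92.8062 = 236.6527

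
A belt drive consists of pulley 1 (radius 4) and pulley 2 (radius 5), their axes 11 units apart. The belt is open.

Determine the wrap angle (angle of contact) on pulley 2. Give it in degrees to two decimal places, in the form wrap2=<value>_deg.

wrap2=190.43_deg

open belt: β = asin((r2−r1)/C) = asin(1/11) = 5.2159°
wrap1 = π − 2β = 169.5682°
wrap2 = π + 2β = 190.4318°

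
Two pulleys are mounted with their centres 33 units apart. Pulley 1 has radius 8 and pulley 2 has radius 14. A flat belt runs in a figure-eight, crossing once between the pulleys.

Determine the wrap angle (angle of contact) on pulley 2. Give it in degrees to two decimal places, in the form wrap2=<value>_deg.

crossed belt: β = asin((r1+r2)/C) = asin(22/33) = 41.8103°
wrap1 = wrap2 = π + 2β = 263.6206°

wrap2=263.62_deg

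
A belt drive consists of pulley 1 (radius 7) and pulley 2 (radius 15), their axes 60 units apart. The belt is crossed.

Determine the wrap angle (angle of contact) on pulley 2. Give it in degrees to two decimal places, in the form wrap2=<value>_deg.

crossed belt: β = asin((r1+r2)/C) = asin(22/60) = 21.5102°
wrap1 = wrap2 = π + 2β = 223.0204°

wrap2=223.02_deg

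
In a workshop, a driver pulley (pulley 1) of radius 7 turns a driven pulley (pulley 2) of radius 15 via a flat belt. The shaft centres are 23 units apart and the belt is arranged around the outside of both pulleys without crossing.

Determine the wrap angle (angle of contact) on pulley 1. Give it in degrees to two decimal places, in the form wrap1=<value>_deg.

wrap1=139.29_deg

open belt: β = asin((r2−r1)/C) = asin(8/23) = 20.3544°
wrap1 = π − 2β = 139.2912°
wrap2 = π + 2β = 220.7088°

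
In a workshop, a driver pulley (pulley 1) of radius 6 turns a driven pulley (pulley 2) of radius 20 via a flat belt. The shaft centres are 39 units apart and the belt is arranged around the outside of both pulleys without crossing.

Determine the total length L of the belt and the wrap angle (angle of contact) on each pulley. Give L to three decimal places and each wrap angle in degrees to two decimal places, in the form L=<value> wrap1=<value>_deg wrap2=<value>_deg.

open belt: β = asin((r2−r1)/C) = asin(14/39) = 21.0372°
wrap1 = π − 2β = 137.9256°
wrap2 = π + 2β = 222.0744°
tangent length = C·cosβ = 36.4005
L = r1·wrap1 + r2·wrap2 + 2·C·cosβ = 6·2.4073 + 20·3.8759 + 2·36.4005 = 164.7632

L=164.763 wrap1=137.93_deg wrap2=222.07_deg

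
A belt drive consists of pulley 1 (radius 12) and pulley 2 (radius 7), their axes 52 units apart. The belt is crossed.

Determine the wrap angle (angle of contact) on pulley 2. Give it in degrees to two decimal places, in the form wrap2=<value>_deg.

crossed belt: β = asin((r1+r2)/C) = asin(19/52) = 21.4313°
wrap1 = wrap2 = π + 2β = 222.8625°

wrap2=222.86_deg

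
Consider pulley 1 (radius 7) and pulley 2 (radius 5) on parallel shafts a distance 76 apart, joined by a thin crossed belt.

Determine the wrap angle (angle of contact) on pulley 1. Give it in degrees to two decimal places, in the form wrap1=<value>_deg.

crossed belt: β = asin((r1+r2)/C) = asin(12/76) = 9.0847°
wrap1 = wrap2 = π + 2β = 198.1694°

wrap1=198.17_deg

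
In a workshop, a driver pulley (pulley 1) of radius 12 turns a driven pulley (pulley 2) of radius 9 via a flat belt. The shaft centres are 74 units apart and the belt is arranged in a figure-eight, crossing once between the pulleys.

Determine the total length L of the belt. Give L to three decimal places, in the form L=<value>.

L=219.974

crossed belt: β = asin((r1+r2)/C) = asin(21/74) = 16.4862°
wrap1 = wrap2 = π + 2β = 212.9723°
tangent length = C·cosβ = 70.9577
L = (r1+r2)·wrap + 2·C·cosβ = 21·3.7171 + 2·70.9577 = 219.9739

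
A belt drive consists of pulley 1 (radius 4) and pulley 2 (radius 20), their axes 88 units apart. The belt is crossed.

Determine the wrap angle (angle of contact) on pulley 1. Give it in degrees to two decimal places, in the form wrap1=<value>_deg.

crossed belt: β = asin((r1+r2)/C) = asin(24/88) = 15.8266°
wrap1 = wrap2 = π + 2β = 211.6532°

wrap1=211.65_deg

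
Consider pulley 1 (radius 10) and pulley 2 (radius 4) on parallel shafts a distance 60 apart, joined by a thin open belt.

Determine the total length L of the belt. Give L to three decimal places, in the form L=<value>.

L=164.583

open belt: β = asin((r2−r1)/C) = asin(-6/60) = -5.7392°
wrap1 = π − 2β = 191.4783°
wrap2 = π + 2β = 168.5217°
tangent length = C·cosβ = 59.6992
L = r1·wrap1 + r2·wrap2 + 2·C·cosβ = 10·3.3419 + 4·2.9413 + 2·59.6992 = 164.5828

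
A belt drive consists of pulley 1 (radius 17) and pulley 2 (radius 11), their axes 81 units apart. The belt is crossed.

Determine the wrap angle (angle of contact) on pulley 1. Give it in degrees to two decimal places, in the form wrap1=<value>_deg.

crossed belt: β = asin((r1+r2)/C) = asin(28/81) = 20.2233°
wrap1 = wrap2 = π + 2β = 220.4465°

wrap1=220.45_deg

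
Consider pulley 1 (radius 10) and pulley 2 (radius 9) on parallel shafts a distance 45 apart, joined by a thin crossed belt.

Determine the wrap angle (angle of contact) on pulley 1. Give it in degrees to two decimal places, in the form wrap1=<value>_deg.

wrap1=229.95_deg

crossed belt: β = asin((r1+r2)/C) = asin(19/45) = 24.9750°
wrap1 = wrap2 = π + 2β = 229.9499°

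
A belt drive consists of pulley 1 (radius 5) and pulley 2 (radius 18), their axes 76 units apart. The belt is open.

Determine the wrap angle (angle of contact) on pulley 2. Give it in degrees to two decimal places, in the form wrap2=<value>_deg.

wrap2=199.70_deg

open belt: β = asin((r2−r1)/C) = asin(13/76) = 9.8490°
wrap1 = π − 2β = 160.3019°
wrap2 = π + 2β = 199.6981°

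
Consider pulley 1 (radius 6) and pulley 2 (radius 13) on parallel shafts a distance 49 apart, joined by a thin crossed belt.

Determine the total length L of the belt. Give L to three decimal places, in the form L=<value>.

crossed belt: β = asin((r1+r2)/C) = asin(19/49) = 22.8149°
wrap1 = wrap2 = π + 2β = 225.6298°
tangent length = C·cosβ = 45.1664
L = (r1+r2)·wrap + 2·C·cosβ = 19·3.9380 + 2·45.1664 = 165.1544

L=165.154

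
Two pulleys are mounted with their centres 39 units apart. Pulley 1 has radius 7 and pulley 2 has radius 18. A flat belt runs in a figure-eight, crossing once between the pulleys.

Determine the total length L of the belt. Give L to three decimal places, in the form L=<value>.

L=173.198

crossed belt: β = asin((r1+r2)/C) = asin(25/39) = 39.8683°
wrap1 = wrap2 = π + 2β = 259.7367°
tangent length = C·cosβ = 29.9333
L = (r1+r2)·wrap + 2·C·cosβ = 25·4.5333 + 2·29.9333 = 173.1980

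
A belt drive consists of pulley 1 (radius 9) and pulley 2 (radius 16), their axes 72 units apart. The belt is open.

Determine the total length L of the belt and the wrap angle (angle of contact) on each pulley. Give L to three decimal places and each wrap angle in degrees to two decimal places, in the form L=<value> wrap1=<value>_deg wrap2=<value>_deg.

open belt: β = asin((r2−r1)/C) = asin(7/72) = 5.5792°
wrap1 = π − 2β = 168.8415°
wrap2 = π + 2β = 191.1585°
tangent length = C·cosβ = 71.6589
L = r1·wrap1 + r2·wrap2 + 2·C·cosβ = 9·2.9468 + 16·3.3363 + 2·71.6589 = 223.2209

L=223.221 wrap1=168.84_deg wrap2=191.16_deg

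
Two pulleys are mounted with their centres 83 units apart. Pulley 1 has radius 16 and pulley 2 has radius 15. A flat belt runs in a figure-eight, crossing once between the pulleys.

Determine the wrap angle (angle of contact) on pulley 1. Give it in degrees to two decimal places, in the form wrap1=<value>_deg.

wrap1=223.86_deg

crossed belt: β = asin((r1+r2)/C) = asin(31/83) = 21.9313°
wrap1 = wrap2 = π + 2β = 223.8625°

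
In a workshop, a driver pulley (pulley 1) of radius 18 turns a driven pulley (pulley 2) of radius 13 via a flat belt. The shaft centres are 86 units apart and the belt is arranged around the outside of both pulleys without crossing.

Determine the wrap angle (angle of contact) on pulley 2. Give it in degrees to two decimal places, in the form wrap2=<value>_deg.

wrap2=173.33_deg

open belt: β = asin((r2−r1)/C) = asin(-5/86) = -3.3330°
wrap1 = π − 2β = 186.6661°
wrap2 = π + 2β = 173.3339°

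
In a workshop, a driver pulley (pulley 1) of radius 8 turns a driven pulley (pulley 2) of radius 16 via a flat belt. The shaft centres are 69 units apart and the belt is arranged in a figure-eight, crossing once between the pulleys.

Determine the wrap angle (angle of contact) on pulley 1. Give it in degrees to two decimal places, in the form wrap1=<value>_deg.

wrap1=220.71_deg

crossed belt: β = asin((r1+r2)/C) = asin(24/69) = 20.3544°
wrap1 = wrap2 = π + 2β = 220.7088°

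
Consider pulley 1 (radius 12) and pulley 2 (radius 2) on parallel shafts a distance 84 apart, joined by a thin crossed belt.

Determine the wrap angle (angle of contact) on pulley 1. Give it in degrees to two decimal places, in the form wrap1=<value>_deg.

wrap1=199.19_deg

crossed belt: β = asin((r1+r2)/C) = asin(14/84) = 9.5941°
wrap1 = wrap2 = π + 2β = 199.1881°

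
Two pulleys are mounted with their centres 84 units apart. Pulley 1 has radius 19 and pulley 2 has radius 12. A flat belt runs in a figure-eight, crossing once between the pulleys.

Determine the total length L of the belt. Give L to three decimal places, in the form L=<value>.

L=276.965

crossed belt: β = asin((r1+r2)/C) = asin(31/84) = 21.6569°
wrap1 = wrap2 = π + 2β = 223.3138°
tangent length = C·cosβ = 78.0705
L = (r1+r2)·wrap + 2·C·cosβ = 31·3.8976 + 2·78.0705 = 276.9653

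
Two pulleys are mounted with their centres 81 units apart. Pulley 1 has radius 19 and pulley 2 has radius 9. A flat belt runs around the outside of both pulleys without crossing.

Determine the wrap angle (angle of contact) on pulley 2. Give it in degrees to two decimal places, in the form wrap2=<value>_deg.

open belt: β = asin((r2−r1)/C) = asin(-10/81) = -7.0916°
wrap1 = π − 2β = 194.1833°
wrap2 = π + 2β = 165.8167°

wrap2=165.82_deg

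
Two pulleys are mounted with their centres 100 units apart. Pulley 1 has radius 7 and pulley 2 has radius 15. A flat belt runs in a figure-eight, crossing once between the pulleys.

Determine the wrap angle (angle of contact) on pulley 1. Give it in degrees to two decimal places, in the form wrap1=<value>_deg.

crossed belt: β = asin((r1+r2)/C) = asin(22/100) = 12.7090°
wrap1 = wrap2 = π + 2β = 205.4181°

wrap1=205.42_deg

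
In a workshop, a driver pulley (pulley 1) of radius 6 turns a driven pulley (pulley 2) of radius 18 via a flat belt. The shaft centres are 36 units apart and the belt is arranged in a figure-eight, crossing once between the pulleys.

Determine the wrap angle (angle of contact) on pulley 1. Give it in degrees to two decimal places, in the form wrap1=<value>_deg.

wrap1=263.62_deg

crossed belt: β = asin((r1+r2)/C) = asin(24/36) = 41.8103°
wrap1 = wrap2 = π + 2β = 263.6206°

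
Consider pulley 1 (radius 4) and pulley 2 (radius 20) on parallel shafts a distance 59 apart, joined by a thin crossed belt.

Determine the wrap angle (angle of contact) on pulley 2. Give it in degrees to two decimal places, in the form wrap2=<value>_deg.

wrap2=228.01_deg

crossed belt: β = asin((r1+r2)/C) = asin(24/59) = 24.0027°
wrap1 = wrap2 = π + 2β = 228.0054°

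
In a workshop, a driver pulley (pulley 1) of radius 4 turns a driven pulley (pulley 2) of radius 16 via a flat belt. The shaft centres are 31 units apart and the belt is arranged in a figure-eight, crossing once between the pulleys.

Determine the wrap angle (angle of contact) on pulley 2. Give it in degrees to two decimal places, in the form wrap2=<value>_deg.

crossed belt: β = asin((r1+r2)/C) = asin(20/31) = 40.1778°
wrap1 = wrap2 = π + 2β = 260.3555°

wrap2=260.36_deg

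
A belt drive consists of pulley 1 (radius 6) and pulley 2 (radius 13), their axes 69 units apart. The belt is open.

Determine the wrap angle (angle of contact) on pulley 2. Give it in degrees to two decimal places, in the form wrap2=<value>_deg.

open belt: β = asin((r2−r1)/C) = asin(7/69) = 5.8226°
wrap1 = π − 2β = 168.3547°
wrap2 = π + 2β = 191.6453°

wrap2=191.65_deg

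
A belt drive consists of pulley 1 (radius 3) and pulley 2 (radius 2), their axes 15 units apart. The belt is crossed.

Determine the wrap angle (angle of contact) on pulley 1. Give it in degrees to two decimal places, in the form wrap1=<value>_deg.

wrap1=218.94_deg

crossed belt: β = asin((r1+r2)/C) = asin(5/15) = 19.4712°
wrap1 = wrap2 = π + 2β = 218.9424°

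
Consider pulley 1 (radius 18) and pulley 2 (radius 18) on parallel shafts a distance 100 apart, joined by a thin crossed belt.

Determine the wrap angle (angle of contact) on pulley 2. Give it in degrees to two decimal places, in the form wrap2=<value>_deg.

wrap2=222.20_deg

crossed belt: β = asin((r1+r2)/C) = asin(36/100) = 21.1002°
wrap1 = wrap2 = π + 2β = 222.2004°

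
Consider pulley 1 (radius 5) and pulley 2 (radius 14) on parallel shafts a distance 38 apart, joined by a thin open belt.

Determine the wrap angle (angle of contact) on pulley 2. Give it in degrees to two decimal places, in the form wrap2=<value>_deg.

open belt: β = asin((r2−r1)/C) = asin(9/38) = 13.7002°
wrap1 = π − 2β = 152.5995°
wrap2 = π + 2β = 207.4005°

wrap2=207.40_deg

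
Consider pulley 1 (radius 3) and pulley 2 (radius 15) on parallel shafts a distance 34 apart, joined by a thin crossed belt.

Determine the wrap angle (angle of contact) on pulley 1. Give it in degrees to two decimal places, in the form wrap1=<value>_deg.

crossed belt: β = asin((r1+r2)/C) = asin(18/34) = 31.9657°
wrap1 = wrap2 = π + 2β = 243.9314°

wrap1=243.93_deg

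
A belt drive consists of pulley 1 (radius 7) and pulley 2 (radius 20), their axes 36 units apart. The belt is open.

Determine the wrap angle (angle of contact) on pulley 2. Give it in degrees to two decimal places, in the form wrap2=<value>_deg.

wrap2=222.34_deg

open belt: β = asin((r2−r1)/C) = asin(13/36) = 21.1684°
wrap1 = π − 2β = 137.6631°
wrap2 = π + 2β = 222.3369°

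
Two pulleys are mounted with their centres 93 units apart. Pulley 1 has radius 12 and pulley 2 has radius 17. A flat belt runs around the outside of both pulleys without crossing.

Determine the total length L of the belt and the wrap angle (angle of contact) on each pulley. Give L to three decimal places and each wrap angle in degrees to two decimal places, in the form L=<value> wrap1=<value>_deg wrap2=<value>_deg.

L=277.375 wrap1=173.84_deg wrap2=186.16_deg

open belt: β = asin((r2−r1)/C) = asin(5/93) = 3.0819°
wrap1 = π − 2β = 173.8362°
wrap2 = π + 2β = 186.1638°
tangent length = C·cosβ = 92.8655
L = r1·wrap1 + r2·wrap2 + 2·C·cosβ = 12·3.0340 + 17·3.2492 + 2·92.8655 = 277.3751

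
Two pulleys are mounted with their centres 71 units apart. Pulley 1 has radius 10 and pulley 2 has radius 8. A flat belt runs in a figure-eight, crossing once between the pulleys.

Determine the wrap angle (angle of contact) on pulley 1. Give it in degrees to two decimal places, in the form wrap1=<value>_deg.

crossed belt: β = asin((r1+r2)/C) = asin(18/71) = 14.6860°
wrap1 = wrap2 = π + 2β = 209.3719°

wrap1=209.37_deg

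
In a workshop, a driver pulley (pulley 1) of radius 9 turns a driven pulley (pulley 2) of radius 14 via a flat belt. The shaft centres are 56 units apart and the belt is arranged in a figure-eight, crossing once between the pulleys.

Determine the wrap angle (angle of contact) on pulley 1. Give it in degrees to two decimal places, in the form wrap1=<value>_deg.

wrap1=228.50_deg

crossed belt: β = asin((r1+r2)/C) = asin(23/56) = 24.2497°
wrap1 = wrap2 = π + 2β = 228.4994°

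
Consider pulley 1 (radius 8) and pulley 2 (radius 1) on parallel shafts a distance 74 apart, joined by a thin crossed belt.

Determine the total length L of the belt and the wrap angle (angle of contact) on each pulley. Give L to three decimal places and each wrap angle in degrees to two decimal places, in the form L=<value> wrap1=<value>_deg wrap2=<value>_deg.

L=177.370 wrap1=193.97_deg wrap2=193.97_deg

crossed belt: β = asin((r1+r2)/C) = asin(9/74) = 6.9857°
wrap1 = wrap2 = π + 2β = 193.9714°
tangent length = C·cosβ = 73.4507
L = (r1+r2)·wrap + 2·C·cosβ = 9·3.3854 + 2·73.4507 = 177.3703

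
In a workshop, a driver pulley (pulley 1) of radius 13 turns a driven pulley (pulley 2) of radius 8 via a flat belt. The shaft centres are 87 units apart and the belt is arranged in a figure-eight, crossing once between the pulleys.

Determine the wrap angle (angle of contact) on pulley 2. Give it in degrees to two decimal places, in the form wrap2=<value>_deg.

wrap2=207.94_deg

crossed belt: β = asin((r1+r2)/C) = asin(21/87) = 13.9680°
wrap1 = wrap2 = π + 2β = 207.9359°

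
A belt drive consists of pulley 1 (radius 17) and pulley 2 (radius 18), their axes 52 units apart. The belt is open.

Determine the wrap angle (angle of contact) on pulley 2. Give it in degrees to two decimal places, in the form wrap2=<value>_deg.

wrap2=182.20_deg

open belt: β = asin((r2−r1)/C) = asin(1/52) = 1.1019°
wrap1 = π − 2β = 177.7962°
wrap2 = π + 2β = 182.2038°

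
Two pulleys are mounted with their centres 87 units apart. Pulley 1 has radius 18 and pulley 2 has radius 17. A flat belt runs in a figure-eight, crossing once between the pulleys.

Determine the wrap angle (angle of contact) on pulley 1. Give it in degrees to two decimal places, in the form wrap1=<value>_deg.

wrap1=227.44_deg

crossed belt: β = asin((r1+r2)/C) = asin(35/87) = 23.7220°
wrap1 = wrap2 = π + 2β = 227.4439°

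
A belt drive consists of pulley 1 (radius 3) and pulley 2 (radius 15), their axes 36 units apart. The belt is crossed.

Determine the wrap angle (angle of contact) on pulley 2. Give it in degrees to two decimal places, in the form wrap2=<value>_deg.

crossed belt: β = asin((r1+r2)/C) = asin(18/36) = 30.0000°
wrap1 = wrap2 = π + 2β = 240.0000°

wrap2=240.00_deg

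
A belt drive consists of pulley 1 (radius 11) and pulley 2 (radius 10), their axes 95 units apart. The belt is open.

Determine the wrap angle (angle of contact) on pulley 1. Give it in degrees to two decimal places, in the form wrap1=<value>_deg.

wrap1=181.21_deg

open belt: β = asin((r2−r1)/C) = asin(-1/95) = -0.6031°
wrap1 = π − 2β = 181.2062°
wrap2 = π + 2β = 178.7938°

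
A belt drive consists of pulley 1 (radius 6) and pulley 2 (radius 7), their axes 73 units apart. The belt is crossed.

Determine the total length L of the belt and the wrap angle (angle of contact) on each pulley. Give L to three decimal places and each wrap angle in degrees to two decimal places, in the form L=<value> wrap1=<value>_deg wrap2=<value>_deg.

crossed belt: β = asin((r1+r2)/C) = asin(13/73) = 10.2581°
wrap1 = wrap2 = π + 2β = 200.5161°
tangent length = C·cosβ = 71.8331
L = (r1+r2)·wrap + 2·C·cosβ = 13·3.4997 + 2·71.8331 = 189.1620

L=189.162 wrap1=200.52_deg wrap2=200.52_deg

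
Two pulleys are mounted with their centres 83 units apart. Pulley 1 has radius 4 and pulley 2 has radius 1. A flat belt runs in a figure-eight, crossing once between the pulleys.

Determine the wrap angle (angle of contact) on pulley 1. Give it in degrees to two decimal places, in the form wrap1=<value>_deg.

crossed belt: β = asin((r1+r2)/C) = asin(5/83) = 3.4536°
wrap1 = wrap2 = π + 2β = 186.9073°

wrap1=186.91_deg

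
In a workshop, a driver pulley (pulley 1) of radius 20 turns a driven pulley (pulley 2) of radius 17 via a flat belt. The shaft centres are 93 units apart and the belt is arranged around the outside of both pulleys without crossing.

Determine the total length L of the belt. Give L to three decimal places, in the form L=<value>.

open belt: β = asin((r2−r1)/C) = asin(-3/93) = -1.8486°
wrap1 = π − 2β = 183.6971°
wrap2 = π + 2β = 176.3029°
tangent length = C·cosβ = 92.9516
L = r1·wrap1 + r2·wrap2 + 2·C·cosβ = 20·3.2061 + 17·3.0771 + 2·92.9516 = 302.3357

L=302.336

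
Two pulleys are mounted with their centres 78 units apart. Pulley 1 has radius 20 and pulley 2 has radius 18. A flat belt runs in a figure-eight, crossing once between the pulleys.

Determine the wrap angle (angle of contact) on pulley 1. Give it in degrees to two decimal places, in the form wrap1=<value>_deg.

crossed belt: β = asin((r1+r2)/C) = asin(38/78) = 29.1554°
wrap1 = wrap2 = π + 2β = 238.3107°

wrap1=238.31_deg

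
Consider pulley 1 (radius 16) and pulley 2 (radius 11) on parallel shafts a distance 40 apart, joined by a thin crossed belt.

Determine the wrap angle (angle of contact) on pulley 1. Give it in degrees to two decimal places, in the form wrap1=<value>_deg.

crossed belt: β = asin((r1+r2)/C) = asin(27/40) = 42.4542°
wrap1 = wrap2 = π + 2β = 264.9083°

wrap1=264.91_deg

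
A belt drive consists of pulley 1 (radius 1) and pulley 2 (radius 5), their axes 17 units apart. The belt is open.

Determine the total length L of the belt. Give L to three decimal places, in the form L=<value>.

L=53.795

open belt: β = asin((r2−r1)/C) = asin(4/17) = 13.6090°
wrap1 = π − 2β = 152.7821°
wrap2 = π + 2β = 207.2179°
tangent length = C·cosβ = 16.5227
L = r1·wrap1 + r2·wrap2 + 2·C·cosβ = 1·2.6666 + 5·3.6166 + 2·16.5227 = 53.7951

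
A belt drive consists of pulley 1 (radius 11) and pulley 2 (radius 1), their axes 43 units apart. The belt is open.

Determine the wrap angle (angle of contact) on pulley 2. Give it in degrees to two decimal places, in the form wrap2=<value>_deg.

open belt: β = asin((r2−r1)/C) = asin(-10/43) = -13.4477°
wrap1 = π − 2β = 206.8955°
wrap2 = π + 2β = 153.1045°

wrap2=153.10_deg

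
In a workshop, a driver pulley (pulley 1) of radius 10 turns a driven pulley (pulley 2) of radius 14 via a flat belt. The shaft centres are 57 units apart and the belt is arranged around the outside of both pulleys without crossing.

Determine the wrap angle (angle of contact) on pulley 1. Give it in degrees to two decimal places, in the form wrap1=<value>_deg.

open belt: β = asin((r2−r1)/C) = asin(4/57) = 4.0241°
wrap1 = π − 2β = 171.9519°
wrap2 = π + 2β = 188.0481°

wrap1=171.95_deg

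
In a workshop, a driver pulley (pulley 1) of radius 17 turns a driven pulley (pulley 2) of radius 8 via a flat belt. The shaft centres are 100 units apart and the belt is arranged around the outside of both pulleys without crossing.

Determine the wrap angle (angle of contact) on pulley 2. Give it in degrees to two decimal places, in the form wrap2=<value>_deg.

open belt: β = asin((r2−r1)/C) = asin(-9/100) = -5.1636°
wrap1 = π − 2β = 190.3272°
wrap2 = π + 2β = 169.6728°

wrap2=169.67_deg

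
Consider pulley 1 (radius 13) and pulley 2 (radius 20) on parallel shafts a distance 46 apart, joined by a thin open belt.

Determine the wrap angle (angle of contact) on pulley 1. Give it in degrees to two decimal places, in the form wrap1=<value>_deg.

wrap1=162.49_deg

open belt: β = asin((r2−r1)/C) = asin(7/46) = 8.7529°
wrap1 = π − 2β = 162.4941°
wrap2 = π + 2β = 197.5059°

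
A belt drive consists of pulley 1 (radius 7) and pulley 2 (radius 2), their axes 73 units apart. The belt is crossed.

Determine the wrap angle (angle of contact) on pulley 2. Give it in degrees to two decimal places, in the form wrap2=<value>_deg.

wrap2=194.16_deg

crossed belt: β = asin((r1+r2)/C) = asin(9/73) = 7.0819°
wrap1 = wrap2 = π + 2β = 194.1638°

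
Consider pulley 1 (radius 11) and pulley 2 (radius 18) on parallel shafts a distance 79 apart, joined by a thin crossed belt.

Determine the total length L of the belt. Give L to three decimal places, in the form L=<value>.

crossed belt: β = asin((r1+r2)/C) = asin(29/79) = 21.5362°
wrap1 = wrap2 = π + 2β = 223.0724°
tangent length = C·cosβ = 73.4847
L = (r1+r2)·wrap + 2·C·cosβ = 29·3.8933 + 2·73.4847 = 259.8764

L=259.876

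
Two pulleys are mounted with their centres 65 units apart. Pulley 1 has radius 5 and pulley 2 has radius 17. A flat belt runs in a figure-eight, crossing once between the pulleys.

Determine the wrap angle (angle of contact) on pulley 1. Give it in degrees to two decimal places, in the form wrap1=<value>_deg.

crossed belt: β = asin((r1+r2)/C) = asin(22/65) = 19.7832°
wrap1 = wrap2 = π + 2β = 219.5663°

wrap1=219.57_deg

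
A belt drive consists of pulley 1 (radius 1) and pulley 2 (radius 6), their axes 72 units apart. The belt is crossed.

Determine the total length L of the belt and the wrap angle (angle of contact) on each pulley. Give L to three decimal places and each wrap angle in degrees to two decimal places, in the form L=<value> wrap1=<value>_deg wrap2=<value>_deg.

crossed belt: β = asin((r1+r2)/C) = asin(7/72) = 5.5792°
wrap1 = wrap2 = π + 2β = 191.1585°
tangent length = C·cosβ = 71.6589
L = (r1+r2)·wrap + 2·C·cosβ = 7·3.3363 + 2·71.6589 = 166.6722

L=166.672 wrap1=191.16_deg wrap2=191.16_deg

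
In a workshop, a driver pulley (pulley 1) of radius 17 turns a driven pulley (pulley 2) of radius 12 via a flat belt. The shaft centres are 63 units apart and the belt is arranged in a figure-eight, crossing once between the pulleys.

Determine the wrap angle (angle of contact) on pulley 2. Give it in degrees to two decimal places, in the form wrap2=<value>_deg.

crossed belt: β = asin((r1+r2)/C) = asin(29/63) = 27.4076°
wrap1 = wrap2 = π + 2β = 234.8152°

wrap2=234.82_deg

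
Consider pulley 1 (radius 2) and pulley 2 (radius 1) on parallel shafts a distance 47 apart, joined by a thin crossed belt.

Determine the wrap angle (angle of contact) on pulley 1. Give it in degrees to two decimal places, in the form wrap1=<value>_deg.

wrap1=187.32_deg

crossed belt: β = asin((r1+r2)/C) = asin(3/47) = 3.6597°
wrap1 = wrap2 = π + 2β = 187.3193°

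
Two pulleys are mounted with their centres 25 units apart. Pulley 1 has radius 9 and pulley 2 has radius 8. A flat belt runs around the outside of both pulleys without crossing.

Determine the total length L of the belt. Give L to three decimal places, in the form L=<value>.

open belt: β = asin((r2−r1)/C) = asin(-1/25) = -2.2924°
wrap1 = π − 2β = 184.5849°
wrap2 = π + 2β = 175.4151°
tangent length = C·cosβ = 24.9800
L = r1·wrap1 + r2·wrap2 + 2·C·cosβ = 9·3.2216 + 8·3.0616 + 2·24.9800 = 103.4471

L=103.447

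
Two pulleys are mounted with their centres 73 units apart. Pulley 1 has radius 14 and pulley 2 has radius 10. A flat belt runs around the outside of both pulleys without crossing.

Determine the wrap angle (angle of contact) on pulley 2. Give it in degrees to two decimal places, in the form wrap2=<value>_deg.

wrap2=173.72_deg

open belt: β = asin((r2−r1)/C) = asin(-4/73) = -3.1411°
wrap1 = π − 2β = 186.2821°
wrap2 = π + 2β = 173.7179°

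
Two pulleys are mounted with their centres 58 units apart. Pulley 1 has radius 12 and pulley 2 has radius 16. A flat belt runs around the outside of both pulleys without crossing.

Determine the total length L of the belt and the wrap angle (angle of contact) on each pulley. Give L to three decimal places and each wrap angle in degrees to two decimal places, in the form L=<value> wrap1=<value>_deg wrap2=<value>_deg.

open belt: β = asin((r2−r1)/C) = asin(4/58) = 3.9546°
wrap1 = π − 2β = 172.0909°
wrap2 = π + 2β = 187.9091°
tangent length = C·cosβ = 57.8619
L = r1·wrap1 + r2·wrap2 + 2·C·cosβ = 12·3.0036 + 16·3.2796 + 2·57.8619 = 204.2406

L=204.241 wrap1=172.09_deg wrap2=187.91_deg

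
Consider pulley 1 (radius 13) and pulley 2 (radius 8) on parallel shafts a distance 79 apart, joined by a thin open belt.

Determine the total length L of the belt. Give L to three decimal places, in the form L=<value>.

open belt: β = asin((r2−r1)/C) = asin(-5/79) = -3.6287°
wrap1 = π − 2β = 187.2575°
wrap2 = π + 2β = 172.7425°
tangent length = C·cosβ = 78.8416
L = r1·wrap1 + r2·wrap2 + 2·C·cosβ = 13·3.2683 + 8·3.0149 + 2·78.8416 = 224.2900

L=224.290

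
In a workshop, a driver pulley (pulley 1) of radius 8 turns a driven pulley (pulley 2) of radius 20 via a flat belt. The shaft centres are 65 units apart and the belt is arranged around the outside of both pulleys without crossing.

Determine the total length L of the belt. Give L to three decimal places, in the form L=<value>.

L=220.186

open belt: β = asin((r2−r1)/C) = asin(12/65) = 10.6387°
wrap1 = π − 2β = 158.7226°
wrap2 = π + 2β = 201.2774°
tangent length = C·cosβ = 63.8827
L = r1·wrap1 + r2·wrap2 + 2·C·cosβ = 8·2.7702 + 20·3.5130 + 2·63.8827 = 220.1863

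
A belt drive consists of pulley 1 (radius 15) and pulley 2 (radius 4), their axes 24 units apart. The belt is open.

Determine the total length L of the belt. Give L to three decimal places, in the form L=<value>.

L=112.826

open belt: β = asin((r2−r1)/C) = asin(-11/24) = -27.2796°
wrap1 = π − 2β = 234.5592°
wrap2 = π + 2β = 125.4408°
tangent length = C·cosβ = 21.3307
L = r1·wrap1 + r2·wrap2 + 2·C·cosβ = 15·4.0938 + 4·2.1894 + 2·21.3307 = 112.8263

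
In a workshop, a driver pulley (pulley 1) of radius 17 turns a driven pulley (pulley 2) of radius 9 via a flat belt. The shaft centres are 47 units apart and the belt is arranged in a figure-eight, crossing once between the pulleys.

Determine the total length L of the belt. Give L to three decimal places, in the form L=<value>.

crossed belt: β = asin((r1+r2)/C) = asin(26/47) = 33.5862°
wrap1 = wrap2 = π + 2β = 247.1725°
tangent length = C·cosβ = 39.1535
L = (r1+r2)·wrap + 2·C·cosβ = 26·4.3140 + 2·39.1535 = 190.4704

L=190.470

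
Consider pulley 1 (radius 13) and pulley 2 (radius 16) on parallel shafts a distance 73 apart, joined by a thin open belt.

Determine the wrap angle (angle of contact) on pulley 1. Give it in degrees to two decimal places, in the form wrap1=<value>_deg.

wrap1=175.29_deg

open belt: β = asin((r2−r1)/C) = asin(3/73) = 2.3553°
wrap1 = π − 2β = 175.2894°
wrap2 = π + 2β = 184.7106°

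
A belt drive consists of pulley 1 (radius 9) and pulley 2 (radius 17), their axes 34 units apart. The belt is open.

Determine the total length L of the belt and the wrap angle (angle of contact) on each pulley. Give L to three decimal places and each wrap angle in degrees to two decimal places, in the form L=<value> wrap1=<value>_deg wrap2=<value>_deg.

open belt: β = asin((r2−r1)/C) = asin(8/34) = 13.6090°
wrap1 = π − 2β = 152.7821°
wrap2 = π + 2β = 207.2179°
tangent length = C·cosβ = 33.0454
L = r1·wrap1 + r2·wrap2 + 2·C·cosβ = 9·2.6666 + 17·3.6166 + 2·33.0454 = 151.5726

L=151.573 wrap1=152.78_deg wrap2=207.22_deg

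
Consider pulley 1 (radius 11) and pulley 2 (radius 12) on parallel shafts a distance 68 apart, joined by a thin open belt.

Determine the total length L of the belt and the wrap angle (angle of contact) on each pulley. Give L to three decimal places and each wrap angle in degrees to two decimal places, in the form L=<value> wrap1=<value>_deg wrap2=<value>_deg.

open belt: β = asin((r2−r1)/C) = asin(1/68) = 0.8426°
wrap1 = π − 2β = 178.3148°
wrap2 = π + 2β = 181.6852°
tangent length = C·cosβ = 67.9926
L = r1·wrap1 + r2·wrap2 + 2·C·cosβ = 11·3.1122 + 12·3.1710 + 2·67.9926 = 208.2713

L=208.271 wrap1=178.31_deg wrap2=181.69_deg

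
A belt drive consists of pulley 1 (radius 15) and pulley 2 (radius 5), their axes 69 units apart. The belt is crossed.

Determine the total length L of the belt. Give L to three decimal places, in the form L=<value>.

L=206.671

crossed belt: β = asin((r1+r2)/C) = asin(20/69) = 16.8493°
wrap1 = wrap2 = π + 2β = 213.6986°
tangent length = C·cosβ = 66.0379
L = (r1+r2)·wrap + 2·C·cosβ = 20·3.7297 + 2·66.0379 = 206.6706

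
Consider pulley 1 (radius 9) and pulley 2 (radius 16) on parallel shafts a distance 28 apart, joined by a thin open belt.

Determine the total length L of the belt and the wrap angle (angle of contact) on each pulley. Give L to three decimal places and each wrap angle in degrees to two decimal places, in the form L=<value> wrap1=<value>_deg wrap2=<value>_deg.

open belt: β = asin((r2−r1)/C) = asin(7/28) = 14.4775°
wrap1 = π − 2β = 151.0450°
wrap2 = π + 2β = 208.9550°
tangent length = C·cosβ = 27.1109
L = r1·wrap1 + r2·wrap2 + 2·C·cosβ = 9·2.6362 + 16·3.6470 + 2·27.1109 = 136.2991

L=136.299 wrap1=151.04_deg wrap2=208.96_deg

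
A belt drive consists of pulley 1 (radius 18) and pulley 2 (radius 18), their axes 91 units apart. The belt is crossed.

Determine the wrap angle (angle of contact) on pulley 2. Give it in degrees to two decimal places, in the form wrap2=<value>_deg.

crossed belt: β = asin((r1+r2)/C) = asin(36/91) = 23.3037°
wrap1 = wrap2 = π + 2β = 226.6073°

wrap2=226.61_deg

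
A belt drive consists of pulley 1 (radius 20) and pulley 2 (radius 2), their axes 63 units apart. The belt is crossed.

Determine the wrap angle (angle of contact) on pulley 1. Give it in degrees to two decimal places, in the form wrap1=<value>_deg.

crossed belt: β = asin((r1+r2)/C) = asin(22/63) = 20.4388°
wrap1 = wrap2 = π + 2β = 220.8776°

wrap1=220.88_deg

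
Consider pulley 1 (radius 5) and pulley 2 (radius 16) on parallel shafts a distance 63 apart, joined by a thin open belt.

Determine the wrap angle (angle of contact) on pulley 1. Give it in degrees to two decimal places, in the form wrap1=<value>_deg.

open belt: β = asin((r2−r1)/C) = asin(11/63) = 10.0556°
wrap1 = π − 2β = 159.8889°
wrap2 = π + 2β = 200.1111°

wrap1=159.89_deg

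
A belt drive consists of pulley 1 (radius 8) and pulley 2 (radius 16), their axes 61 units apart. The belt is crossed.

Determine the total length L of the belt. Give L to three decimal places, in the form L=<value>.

L=206.969

crossed belt: β = asin((r1+r2)/C) = asin(24/61) = 23.1689°
wrap1 = wrap2 = π + 2β = 226.3378°
tangent length = C·cosβ = 56.0803
L = (r1+r2)·wrap + 2·C·cosβ = 24·3.9503 + 2·56.0803 = 206.9687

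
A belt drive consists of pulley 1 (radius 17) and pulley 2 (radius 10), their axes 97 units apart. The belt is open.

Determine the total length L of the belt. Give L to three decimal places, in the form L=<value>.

L=279.328

open belt: β = asin((r2−r1)/C) = asin(-7/97) = -4.1383°
wrap1 = π − 2β = 188.2767°
wrap2 = π + 2β = 171.7233°
tangent length = C·cosβ = 96.7471
L = r1·wrap1 + r2·wrap2 + 2·C·cosβ = 17·3.2860 + 10·2.9971 + 2·96.7471 = 279.3284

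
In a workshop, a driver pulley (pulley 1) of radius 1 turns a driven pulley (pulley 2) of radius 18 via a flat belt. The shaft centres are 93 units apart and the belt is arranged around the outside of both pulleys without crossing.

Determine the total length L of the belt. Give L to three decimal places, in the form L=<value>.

L=248.807

open belt: β = asin((r2−r1)/C) = asin(17/93) = 10.5326°
wrap1 = π − 2β = 158.9347°
wrap2 = π + 2β = 201.0653°
tangent length = C·cosβ = 91.4330
L = r1·wrap1 + r2·wrap2 + 2·C·cosβ = 1·2.7739 + 18·3.5093 + 2·91.4330 = 248.8065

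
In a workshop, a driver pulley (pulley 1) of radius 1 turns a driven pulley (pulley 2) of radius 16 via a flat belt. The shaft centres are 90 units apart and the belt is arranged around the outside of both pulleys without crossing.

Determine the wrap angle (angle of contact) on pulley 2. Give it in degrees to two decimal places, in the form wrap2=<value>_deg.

wrap2=199.19_deg

open belt: β = asin((r2−r1)/C) = asin(15/90) = 9.5941°
wrap1 = π − 2β = 160.8119°
wrap2 = π + 2β = 199.1881°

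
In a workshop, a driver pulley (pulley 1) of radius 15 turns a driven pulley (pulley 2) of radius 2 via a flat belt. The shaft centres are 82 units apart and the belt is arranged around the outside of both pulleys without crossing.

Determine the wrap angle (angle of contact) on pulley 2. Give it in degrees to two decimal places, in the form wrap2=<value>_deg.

open belt: β = asin((r2−r1)/C) = asin(-13/82) = -9.1220°
wrap1 = π − 2β = 198.2439°
wrap2 = π + 2β = 161.7561°

wrap2=161.76_deg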